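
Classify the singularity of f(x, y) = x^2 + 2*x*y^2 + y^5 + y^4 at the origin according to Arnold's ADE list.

A4

The Hessian of f at 0 has rank 1. Corank 1: A-series; mu = 4 gives A_4.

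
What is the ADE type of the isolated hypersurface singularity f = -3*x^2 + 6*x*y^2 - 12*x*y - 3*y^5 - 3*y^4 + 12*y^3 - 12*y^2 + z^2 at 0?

A4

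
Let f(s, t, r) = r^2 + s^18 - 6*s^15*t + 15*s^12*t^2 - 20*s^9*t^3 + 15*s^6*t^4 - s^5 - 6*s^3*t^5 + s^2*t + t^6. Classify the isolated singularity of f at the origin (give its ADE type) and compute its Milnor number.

The Hessian of f at 0 is [[0, 0, 0], [0, 0, 0], [0, 0, 2]] with rank 1, so corank 2. A Groebner basis of the Jacobian ideal J(f) in C{s,t,r} is {s^2/6 + t^5, s^3, s*t, r}; counting standard monomials gives mu = 7. Corank 2; j^3 = s^2*t has shape L^2 M (L != M), so D-series; mu = 7 gives D_7.

Type D_{7}, Milnor number mu = 7.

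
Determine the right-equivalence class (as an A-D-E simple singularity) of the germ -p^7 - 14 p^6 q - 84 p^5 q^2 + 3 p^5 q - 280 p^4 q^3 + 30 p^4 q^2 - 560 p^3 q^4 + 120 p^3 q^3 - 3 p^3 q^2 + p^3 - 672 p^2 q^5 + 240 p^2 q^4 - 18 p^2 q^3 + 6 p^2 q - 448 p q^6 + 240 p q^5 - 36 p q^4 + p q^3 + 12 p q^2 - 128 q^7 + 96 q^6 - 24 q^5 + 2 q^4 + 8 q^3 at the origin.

E_7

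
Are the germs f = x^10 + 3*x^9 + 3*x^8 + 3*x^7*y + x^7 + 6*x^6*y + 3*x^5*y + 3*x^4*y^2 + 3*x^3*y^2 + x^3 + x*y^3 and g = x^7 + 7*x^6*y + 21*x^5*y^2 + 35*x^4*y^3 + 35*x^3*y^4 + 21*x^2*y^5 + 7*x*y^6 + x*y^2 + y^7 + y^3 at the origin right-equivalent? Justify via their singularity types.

No.

The Hessian of f at 0 has rank 0. Corank 2; j^3 = x^3 is a perfect cube, so E-series; the 4-jet and mu = 7 give E_7. The Hessian of g at 0 has rank 0. Corank 2; j^3 = y^2*(x + y) has shape L^2 M (L != M), so D-series; mu = 8 gives D_8. f is E_7 but g is D_8, hence not right-equivalent.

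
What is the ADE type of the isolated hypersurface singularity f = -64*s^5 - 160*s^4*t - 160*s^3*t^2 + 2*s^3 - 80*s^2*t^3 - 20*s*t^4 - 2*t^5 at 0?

E_8

The Hessian of f at 0 is [[0, 0], [0, 0]] with rank 0, so corank 2. A Groebner basis of the Jacobian ideal J(f) in C{s,t} is {t^5, s*t^3 + t^4/8, s^2}; counting standard monomials gives mu = 8. Corank 2; j^3 = 2*s^3 is a perfect cube, so E-series; the 5-jet and mu = 8 give E_8.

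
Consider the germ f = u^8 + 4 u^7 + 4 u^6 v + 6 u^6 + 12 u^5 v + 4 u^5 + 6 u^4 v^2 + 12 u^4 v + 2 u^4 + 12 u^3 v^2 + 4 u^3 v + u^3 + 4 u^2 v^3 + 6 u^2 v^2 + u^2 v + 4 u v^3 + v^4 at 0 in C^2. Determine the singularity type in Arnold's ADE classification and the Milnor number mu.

Type D_5, Milnor number mu = 5.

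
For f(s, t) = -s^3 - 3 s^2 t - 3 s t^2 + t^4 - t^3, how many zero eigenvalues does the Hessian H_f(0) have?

2

Hessian at 0 has rank 0.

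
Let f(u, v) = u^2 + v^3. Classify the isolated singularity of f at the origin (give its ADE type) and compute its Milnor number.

The Hessian of f at 0 has rank 1. Corank 1: A-series; mu = 2 gives A_2.

Type A2, Milnor number mu = 2.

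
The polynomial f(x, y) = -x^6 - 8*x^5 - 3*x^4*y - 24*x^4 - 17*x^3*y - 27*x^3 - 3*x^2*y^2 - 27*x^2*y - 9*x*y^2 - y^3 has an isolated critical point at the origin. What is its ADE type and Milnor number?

The Hessian of f at 0 is [[0, 0], [0, 0]] with rank 0, so corank 2. A Groebner basis of the Jacobian ideal J(f) in C{x,y} is {-19683*x^2/17 - 13122*x*y/17 + y^4 - 27*y^3/17 - 2187*y^2/17, x^3 + 270*x^2/17 + 180*x*y/17 + y^3/17 + 30*y^2/17, x^2*y - 567*x^2/17 - 378*x*y/17 - 8*y^3/51 - 63*y^2/17, 891*x^2/17 + x*y^2 + 594*x*y/17 + 62*y^3/153 + 99*y^2/17}; counting standard monomials gives mu = 7. Corank 2; j^3 = -(3*x + y)^3 is a perfect cube, so E-series; the 4-jet and mu = 7 give E_7.

Type E_{7}, Milnor number mu = 7.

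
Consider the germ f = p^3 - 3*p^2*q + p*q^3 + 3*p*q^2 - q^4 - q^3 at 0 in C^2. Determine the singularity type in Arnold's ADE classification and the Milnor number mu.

Type E_{7}, Milnor number mu = 7.

The Hessian of f at 0 is [[0, 0], [0, 0]] with rank 0, so corank 2. A Groebner basis of the Jacobian ideal J(f) in C{p,q} is {p^3 - 3*p^2*q - 6*p^2 + 12*p*q - 6*q^2, 3*p^2 + p*q^2 - 6*p*q + 3*q^2, 3*p^2 - 6*p*q + q^3 + 3*q^2}; counting standard monomials gives mu = 7. Corank 2; j^3 = (p - q)^3 is a perfect cube, so E-series; the 4-jet and mu = 7 give E_7.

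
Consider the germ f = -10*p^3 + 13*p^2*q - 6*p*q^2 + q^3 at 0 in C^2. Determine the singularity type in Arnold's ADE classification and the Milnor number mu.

The Hessian of f at 0 is [[0, 0], [0, 0]] with rank 0, so corank 2. A Groebner basis of the Jacobian ideal J(f) in C{p,q} is {q^3, p^2 - 3*q^2/11, p*q - 6*q^2/11}; counting standard monomials gives mu = 4. Corank 2; j^3 = -(2*p - q)*(5*p^2 - 4*p*q + q^2) splits into three distinct lines over C (the quadratic factor has nonzero discriminant), so D_4.

Type D_{4}, Milnor number mu = 4.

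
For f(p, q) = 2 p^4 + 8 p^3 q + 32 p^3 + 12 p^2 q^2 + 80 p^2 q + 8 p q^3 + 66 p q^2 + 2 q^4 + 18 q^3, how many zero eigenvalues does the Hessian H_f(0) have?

Hessian at 0 has rank 0.

2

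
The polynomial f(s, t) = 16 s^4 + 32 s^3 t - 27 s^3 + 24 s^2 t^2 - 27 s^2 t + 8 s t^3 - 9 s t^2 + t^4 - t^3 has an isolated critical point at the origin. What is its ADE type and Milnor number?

Type E_6, Milnor number mu = 6.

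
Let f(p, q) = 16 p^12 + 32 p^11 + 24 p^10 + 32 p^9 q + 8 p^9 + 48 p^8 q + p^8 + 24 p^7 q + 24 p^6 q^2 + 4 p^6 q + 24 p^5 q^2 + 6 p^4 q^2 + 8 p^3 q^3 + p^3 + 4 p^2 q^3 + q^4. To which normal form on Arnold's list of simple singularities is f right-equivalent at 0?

The Hessian of f at 0 is [[0, 0], [0, 0]] with rank 0, so corank 2. A Groebner basis of the Jacobian ideal J(f) in C{p,q} is {q^3, p^2}; counting standard monomials gives mu = 6. Corank 2; j^3 = p^3 is a perfect cube, so E-series; the 4-jet and mu = 6 give E_6.

E_{6}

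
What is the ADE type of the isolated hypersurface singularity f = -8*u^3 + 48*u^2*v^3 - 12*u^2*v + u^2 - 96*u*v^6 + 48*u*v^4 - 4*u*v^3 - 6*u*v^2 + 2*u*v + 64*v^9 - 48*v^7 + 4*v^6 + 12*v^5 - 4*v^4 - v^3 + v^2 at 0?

The Hessian of f at 0 has rank 1. Corank 1: A-series; mu = 2 gives A_2.

A2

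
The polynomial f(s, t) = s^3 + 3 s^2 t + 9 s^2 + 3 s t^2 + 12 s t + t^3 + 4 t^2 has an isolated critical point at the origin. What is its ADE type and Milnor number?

The Hessian of f at 0 has rank 1. Corank 1: A-series; mu = 2 gives A_2.

Type A2, Milnor number mu = 2.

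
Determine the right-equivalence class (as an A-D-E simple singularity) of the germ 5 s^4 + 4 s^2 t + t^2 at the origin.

The Hessian of f at 0 is [[0, 0], [0, 2]] with rank 1, so corank 1. A Groebner basis of the Jacobian ideal J(f) in C{s,t} is {s^2 + t/2, s*t, t^2}; counting standard monomials gives mu = 3. Corank 1: A-series; mu = 3 gives A_3.

A_{3}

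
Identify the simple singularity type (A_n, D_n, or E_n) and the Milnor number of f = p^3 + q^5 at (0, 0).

The Hessian of f at 0 is [[0, 0], [0, 0]] with rank 0, so corank 2. A Groebner basis of the Jacobian ideal J(f) in C{p,q} is {q^4, p^2}; counting standard monomials gives mu = 8. Corank 2; j^3 = p^3 is a perfect cube, so E-series; the 5-jet and mu = 8 give E_8.

Type E_{8}, Milnor number mu = 8.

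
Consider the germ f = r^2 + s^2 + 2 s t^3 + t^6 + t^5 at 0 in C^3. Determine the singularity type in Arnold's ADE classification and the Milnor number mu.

Type A4, Milnor number mu = 4.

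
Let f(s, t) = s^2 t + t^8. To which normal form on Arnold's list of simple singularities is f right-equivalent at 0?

The Hessian of f at 0 has rank 0. Corank 2; j^3 = s^2*t has shape L^2 M (L != M), so D-series; mu = 9 gives D_9.

D9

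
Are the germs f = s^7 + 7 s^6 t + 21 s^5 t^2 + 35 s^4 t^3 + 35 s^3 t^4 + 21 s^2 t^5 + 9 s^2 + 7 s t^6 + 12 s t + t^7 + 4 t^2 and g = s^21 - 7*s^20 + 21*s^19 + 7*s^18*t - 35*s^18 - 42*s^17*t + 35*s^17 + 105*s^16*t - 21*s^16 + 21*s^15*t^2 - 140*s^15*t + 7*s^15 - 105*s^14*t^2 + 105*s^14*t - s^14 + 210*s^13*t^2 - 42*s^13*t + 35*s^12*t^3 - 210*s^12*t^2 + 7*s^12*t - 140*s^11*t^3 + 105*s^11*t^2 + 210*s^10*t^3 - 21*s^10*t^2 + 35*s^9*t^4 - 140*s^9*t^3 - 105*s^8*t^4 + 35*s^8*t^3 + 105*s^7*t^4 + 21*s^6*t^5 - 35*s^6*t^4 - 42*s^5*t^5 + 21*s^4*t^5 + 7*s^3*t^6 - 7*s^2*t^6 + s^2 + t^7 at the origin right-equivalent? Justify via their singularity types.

The Hessian of f at 0 is [[18, 12], [12, 8]] with rank 1, so corank 1. A Groebner basis of the Jacobian ideal J(f) in C{s,t} is {t^6, s + 2*t/3}; counting standard monomials gives mu = 6. Corank 1: A-series; mu = 6 gives A_6. The Hessian of g at 0 is [[2, 0], [0, 0]] with rank 1, so corank 1. A Groebner basis of the Jacobian ideal J(g) in C{s,t} is {t^6, s}; counting standard monomials gives mu = 6. Corank 1: A-series; mu = 6 gives A_6. Both have type A_6, hence right-equivalent.

Yes.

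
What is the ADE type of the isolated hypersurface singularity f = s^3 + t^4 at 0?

E_6

The Hessian of f at 0 is [[0, 0], [0, 0]] with rank 0, so corank 2. A Groebner basis of the Jacobian ideal J(f) in C{s,t} is {t^3, s^2}; counting standard monomials gives mu = 6. Corank 2; j^3 = s^3 is a perfect cube, so E-series; the 4-jet and mu = 6 give E_6.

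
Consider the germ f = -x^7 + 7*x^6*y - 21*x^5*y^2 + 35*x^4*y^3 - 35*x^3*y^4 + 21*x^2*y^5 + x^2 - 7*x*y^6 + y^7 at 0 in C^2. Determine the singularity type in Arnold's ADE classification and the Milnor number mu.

The Hessian of f at 0 has rank 1. Corank 1: A-series; mu = 6 gives A_6.

Type A_{6}, Milnor number mu = 6.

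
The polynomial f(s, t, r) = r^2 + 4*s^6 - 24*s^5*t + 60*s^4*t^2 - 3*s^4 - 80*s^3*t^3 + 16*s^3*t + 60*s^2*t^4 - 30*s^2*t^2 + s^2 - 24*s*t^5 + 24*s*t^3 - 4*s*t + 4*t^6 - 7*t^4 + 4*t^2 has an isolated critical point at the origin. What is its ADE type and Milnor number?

Type A_{3}, Milnor number mu = 3.

The Hessian of f at 0 has rank 2. Corank 1: A-series; mu = 3 gives A_3.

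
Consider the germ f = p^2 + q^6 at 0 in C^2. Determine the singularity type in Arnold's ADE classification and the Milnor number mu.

Type A_5, Milnor number mu = 5.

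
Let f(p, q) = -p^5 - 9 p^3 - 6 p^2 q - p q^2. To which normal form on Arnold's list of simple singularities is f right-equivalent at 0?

D_6

The Hessian of f at 0 has rank 0. Corank 2; j^3 = -p*(3*p + q)^2 has shape L^2 M (L != M), so D-series; mu = 6 gives D_6.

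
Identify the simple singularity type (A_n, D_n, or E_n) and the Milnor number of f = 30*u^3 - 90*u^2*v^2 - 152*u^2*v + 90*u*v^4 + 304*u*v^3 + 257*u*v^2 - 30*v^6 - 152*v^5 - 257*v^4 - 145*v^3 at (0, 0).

Type D_4, Milnor number mu = 4.

The Hessian of f at 0 has rank 0. Corank 2; j^3 = (3*u - 5*v)*(10*u^2 - 34*u*v + 29*v^2) splits into three distinct lines over C (the quadratic factor has nonzero discriminant), so D_4.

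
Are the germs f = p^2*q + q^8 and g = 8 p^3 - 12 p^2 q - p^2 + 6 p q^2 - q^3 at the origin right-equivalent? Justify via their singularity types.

No.

The Hessian of f at 0 has rank 0. Corank 2; j^3 = p^2*q has shape L^2 M (L != M), so D-series; mu = 9 gives D_9. The Hessian of g at 0 has rank 1. Corank 1: A-series; mu = 2 gives A_2. f is D_9 but g is A_2, hence not right-equivalent.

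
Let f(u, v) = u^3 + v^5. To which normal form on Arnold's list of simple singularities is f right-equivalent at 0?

The Hessian of f at 0 is [[0, 0], [0, 0]] with rank 0, so corank 2. A Groebner basis of the Jacobian ideal J(f) in C{u,v} is {v^4, u^2}; counting standard monomials gives mu = 8. Corank 2; j^3 = u^3 is a perfect cube, so E-series; the 5-jet and mu = 8 give E_8.

E8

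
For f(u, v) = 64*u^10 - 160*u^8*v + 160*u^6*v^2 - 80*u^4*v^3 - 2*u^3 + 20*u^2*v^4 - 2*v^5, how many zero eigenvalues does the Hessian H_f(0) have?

2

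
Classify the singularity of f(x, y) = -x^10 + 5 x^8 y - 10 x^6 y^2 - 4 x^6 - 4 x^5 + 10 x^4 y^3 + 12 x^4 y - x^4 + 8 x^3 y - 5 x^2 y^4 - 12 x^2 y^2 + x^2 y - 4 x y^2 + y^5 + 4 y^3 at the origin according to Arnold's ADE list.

The Hessian of f at 0 has rank 0. Corank 2; j^3 = y*(x - 2*y)^2 has shape L^2 M (L != M), so D-series; mu = 6 gives D_6.

D_6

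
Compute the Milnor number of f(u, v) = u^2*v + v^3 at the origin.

4

The Hessian of f at 0 is [[0, 0], [0, 0]] with rank 0, so corank 2. A Groebner basis of the Jacobian ideal J(f) in C{u,v} is {v^3, u^2 + 3*v^2, u*v}; counting standard monomials gives mu = 4. Corank 2; j^3 = v*(u^2 + v^2) splits into three distinct lines over C (the quadratic factor has nonzero discriminant), so D_4.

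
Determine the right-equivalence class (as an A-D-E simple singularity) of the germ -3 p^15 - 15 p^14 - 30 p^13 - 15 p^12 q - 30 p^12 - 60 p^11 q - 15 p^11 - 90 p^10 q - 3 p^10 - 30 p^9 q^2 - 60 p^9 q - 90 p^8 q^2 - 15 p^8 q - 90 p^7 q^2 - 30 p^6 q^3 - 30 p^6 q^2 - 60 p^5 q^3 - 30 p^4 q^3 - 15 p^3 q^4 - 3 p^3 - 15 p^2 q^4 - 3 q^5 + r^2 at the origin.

The Hessian of f at 0 has rank 1. Corank 2; j^3 = -3*p^3 is a perfect cube, so E-series; the 5-jet and mu = 8 give E_8.

E_{8}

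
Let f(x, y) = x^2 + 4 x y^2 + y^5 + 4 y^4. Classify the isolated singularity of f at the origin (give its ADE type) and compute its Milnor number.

Type A_4, Milnor number mu = 4.

The Hessian of f at 0 has rank 1. Corank 1: A-series; mu = 4 gives A_4.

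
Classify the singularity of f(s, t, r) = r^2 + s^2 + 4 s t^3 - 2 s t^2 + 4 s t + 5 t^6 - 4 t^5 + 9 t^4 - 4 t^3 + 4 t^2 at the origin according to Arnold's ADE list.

A_{5}

The Hessian of f at 0 has rank 2. Corank 1: A-series; mu = 5 gives A_5.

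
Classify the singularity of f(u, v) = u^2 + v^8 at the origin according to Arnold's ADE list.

A7

The Hessian of f at 0 is [[2, 0], [0, 0]] with rank 1, so corank 1. A Groebner basis of the Jacobian ideal J(f) in C{u,v} is {v^7, u}; counting standard monomials gives mu = 7. Corank 1: A-series; mu = 7 gives A_7.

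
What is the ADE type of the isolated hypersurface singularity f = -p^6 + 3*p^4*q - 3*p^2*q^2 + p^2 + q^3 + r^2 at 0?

A_2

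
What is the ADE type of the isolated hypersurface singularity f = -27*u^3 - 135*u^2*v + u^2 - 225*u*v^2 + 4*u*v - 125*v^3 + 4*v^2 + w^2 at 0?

A2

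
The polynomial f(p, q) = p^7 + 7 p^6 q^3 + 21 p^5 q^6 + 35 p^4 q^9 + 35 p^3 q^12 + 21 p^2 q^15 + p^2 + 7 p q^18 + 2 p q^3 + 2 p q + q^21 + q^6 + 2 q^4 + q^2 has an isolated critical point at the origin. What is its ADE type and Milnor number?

The Hessian of f at 0 has rank 1. Corank 1: A-series; mu = 6 gives A_6.

Type A_{6}, Milnor number mu = 6.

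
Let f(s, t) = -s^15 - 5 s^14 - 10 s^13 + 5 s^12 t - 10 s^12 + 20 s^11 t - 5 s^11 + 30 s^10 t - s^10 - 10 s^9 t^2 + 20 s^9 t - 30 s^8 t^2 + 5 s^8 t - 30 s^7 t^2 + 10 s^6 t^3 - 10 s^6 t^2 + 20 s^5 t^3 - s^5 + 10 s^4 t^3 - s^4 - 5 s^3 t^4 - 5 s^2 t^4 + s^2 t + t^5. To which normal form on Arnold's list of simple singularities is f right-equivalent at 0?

D_{6}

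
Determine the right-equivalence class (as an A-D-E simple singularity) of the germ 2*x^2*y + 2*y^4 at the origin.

The Hessian of f at 0 has rank 0. Corank 2; j^3 = 2*x^2*y has shape L^2 M (L != M), so D-series; mu = 5 gives D_5.

D5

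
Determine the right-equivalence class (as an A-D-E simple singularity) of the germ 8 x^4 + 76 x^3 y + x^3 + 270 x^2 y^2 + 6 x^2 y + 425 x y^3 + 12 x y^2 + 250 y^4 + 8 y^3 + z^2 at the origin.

E7

The Hessian of f at 0 has rank 1. Corank 2; j^3 = (x + 2*y)^3 is a perfect cube, so E-series; the 4-jet and mu = 7 give E_7.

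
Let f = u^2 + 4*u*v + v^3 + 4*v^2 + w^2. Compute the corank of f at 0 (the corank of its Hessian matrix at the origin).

1

The Hessian at 0 is [[2, 4, 0], [4, 8, 0], [0, 0, 2]] of rank 2; hence corank 1.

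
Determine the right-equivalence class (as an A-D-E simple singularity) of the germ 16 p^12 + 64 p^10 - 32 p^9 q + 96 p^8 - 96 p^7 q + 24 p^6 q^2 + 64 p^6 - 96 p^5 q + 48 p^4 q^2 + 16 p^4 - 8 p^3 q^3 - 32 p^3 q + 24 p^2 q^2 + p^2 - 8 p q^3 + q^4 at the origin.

The Hessian of f at 0 is [[2, 0], [0, 0]] with rank 1, so corank 1. A Groebner basis of the Jacobian ideal J(f) in C{p,q} is {q^3, p}; counting standard monomials gives mu = 3. Corank 1: A-series; mu = 3 gives A_3.

A3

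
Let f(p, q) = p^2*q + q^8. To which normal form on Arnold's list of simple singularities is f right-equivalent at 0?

D_9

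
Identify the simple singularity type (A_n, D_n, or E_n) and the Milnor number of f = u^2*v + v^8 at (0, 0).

The Hessian of f at 0 is [[0, 0], [0, 0]] with rank 0, so corank 2. A Groebner basis of the Jacobian ideal J(f) in C{u,v} is {u^2/8 + v^7, u^3, u*v}; counting standard monomials gives mu = 9. Corank 2; j^3 = u^2*v has shape L^2 M (L != M), so D-series; mu = 9 gives D_9.

Type D_9, Milnor number mu = 9.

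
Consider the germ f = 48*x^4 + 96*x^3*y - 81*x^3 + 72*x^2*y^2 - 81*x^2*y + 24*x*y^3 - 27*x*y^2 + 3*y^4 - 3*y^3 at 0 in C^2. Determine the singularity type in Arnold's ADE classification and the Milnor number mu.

The Hessian of f at 0 has rank 0. Corank 2; j^3 = -3*(3*x + y)^3 is a perfect cube, so E-series; the 4-jet and mu = 6 give E_6.

Type E6, Milnor number mu = 6.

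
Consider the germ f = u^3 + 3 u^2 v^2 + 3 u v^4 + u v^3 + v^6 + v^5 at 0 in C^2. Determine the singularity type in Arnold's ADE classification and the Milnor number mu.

Type E7, Milnor number mu = 7.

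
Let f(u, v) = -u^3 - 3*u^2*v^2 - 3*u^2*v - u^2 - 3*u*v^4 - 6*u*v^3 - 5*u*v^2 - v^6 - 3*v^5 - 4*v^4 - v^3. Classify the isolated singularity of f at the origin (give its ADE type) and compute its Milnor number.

Type A_{2}, Milnor number mu = 2.

The Hessian of f at 0 is [[-2, 0], [0, 0]] with rank 1, so corank 1. A Groebner basis of the Jacobian ideal J(f) in C{u,v} is {v^2, u}; counting standard monomials gives mu = 2. Corank 1: A-series; mu = 2 gives A_2.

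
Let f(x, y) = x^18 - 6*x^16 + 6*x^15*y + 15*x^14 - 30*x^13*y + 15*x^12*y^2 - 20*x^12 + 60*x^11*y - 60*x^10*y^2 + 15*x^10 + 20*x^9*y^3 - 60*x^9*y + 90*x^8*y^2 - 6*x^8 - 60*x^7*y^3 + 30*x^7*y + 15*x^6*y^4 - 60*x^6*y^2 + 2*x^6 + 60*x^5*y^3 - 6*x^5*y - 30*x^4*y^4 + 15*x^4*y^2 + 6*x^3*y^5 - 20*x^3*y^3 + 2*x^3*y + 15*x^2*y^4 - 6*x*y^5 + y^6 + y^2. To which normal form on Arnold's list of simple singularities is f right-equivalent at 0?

A_{5}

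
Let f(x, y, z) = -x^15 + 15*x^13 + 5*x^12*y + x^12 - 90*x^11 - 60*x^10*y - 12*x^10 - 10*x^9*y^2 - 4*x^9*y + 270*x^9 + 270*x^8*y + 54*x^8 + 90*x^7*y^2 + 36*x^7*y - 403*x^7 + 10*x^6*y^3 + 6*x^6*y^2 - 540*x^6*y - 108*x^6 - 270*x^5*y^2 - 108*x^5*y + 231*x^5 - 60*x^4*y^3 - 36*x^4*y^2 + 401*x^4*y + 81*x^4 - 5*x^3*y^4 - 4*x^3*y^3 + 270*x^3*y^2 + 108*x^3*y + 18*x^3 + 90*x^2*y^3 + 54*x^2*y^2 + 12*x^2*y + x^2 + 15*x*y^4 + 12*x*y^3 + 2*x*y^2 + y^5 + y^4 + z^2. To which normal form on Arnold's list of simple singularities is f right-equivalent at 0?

A_4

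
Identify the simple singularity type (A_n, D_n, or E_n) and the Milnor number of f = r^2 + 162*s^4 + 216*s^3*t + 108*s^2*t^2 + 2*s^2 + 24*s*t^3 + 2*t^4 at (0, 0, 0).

The Hessian of f at 0 is [[4, 0, 0], [0, 0, 0], [0, 0, 2]] with rank 2, so corank 1. A Groebner basis of the Jacobian ideal J(f) in C{s,t,r} is {t^3, s, r}; counting standard monomials gives mu = 3. Corank 1: A-series; mu = 3 gives A_3.

Type A_3, Milnor number mu = 3.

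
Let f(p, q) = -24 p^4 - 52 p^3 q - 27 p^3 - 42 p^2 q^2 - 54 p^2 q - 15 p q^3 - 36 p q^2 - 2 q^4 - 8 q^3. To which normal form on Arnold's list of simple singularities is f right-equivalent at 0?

E7

The Hessian of f at 0 has rank 0. Corank 2; j^3 = -(3*p + 2*q)^3 is a perfect cube, so E-series; the 4-jet and mu = 7 give E_7.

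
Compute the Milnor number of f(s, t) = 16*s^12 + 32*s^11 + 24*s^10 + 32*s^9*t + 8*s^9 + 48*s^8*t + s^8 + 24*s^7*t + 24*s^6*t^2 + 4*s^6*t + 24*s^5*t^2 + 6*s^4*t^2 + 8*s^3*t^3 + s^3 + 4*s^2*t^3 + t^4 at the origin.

The Hessian of f at 0 has rank 0. Corank 2; j^3 = s^3 is a perfect cube, so E-series; the 4-jet and mu = 6 give E_6.

6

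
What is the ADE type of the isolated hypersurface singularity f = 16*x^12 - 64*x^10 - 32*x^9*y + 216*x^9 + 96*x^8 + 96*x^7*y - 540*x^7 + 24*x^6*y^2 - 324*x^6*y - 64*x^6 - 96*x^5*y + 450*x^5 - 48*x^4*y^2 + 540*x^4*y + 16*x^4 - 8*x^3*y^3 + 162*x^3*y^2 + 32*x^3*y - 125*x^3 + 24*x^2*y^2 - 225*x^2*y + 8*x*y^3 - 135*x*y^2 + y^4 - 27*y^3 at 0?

E_{6}

The Hessian of f at 0 has rank 0. Corank 2; j^3 = -(5*x + 3*y)^3 is a perfect cube, so E-series; the 4-jet and mu = 6 give E_6.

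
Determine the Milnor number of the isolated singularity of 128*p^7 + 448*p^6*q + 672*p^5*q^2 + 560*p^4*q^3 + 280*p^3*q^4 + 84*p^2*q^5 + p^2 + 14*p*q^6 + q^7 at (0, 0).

The Hessian of f at 0 is [[2, 0], [0, 0]] with rank 1, so corank 1. A Groebner basis of the Jacobian ideal J(f) in C{p,q} is {q^6, p}; counting standard monomials gives mu = 6. Corank 1: A-series; mu = 6 gives A_6.

6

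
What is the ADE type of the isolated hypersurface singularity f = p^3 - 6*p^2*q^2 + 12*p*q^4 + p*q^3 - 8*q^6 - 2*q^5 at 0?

E7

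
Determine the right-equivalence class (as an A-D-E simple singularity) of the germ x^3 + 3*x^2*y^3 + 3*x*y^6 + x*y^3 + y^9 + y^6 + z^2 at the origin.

E_7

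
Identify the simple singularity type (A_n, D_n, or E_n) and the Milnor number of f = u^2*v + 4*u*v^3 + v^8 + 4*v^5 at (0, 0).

Type D9, Milnor number mu = 9.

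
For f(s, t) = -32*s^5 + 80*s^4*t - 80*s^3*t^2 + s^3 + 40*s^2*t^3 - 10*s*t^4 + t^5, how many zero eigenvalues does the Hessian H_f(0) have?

Hessian at 0 has rank 0.

2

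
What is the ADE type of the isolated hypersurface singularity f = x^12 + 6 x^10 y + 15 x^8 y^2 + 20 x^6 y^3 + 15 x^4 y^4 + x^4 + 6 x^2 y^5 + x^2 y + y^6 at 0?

D_{7}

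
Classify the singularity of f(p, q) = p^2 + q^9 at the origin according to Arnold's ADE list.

The Hessian of f at 0 has rank 1. Corank 1: A-series; mu = 8 gives A_8.

A_{8}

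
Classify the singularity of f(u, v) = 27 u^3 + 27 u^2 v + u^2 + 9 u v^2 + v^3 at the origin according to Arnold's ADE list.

A2

The Hessian of f at 0 is [[2, 0], [0, 0]] with rank 1, so corank 1. A Groebner basis of the Jacobian ideal J(f) in C{u,v} is {v^2, u}; counting standard monomials gives mu = 2. Corank 1: A-series; mu = 2 gives A_2.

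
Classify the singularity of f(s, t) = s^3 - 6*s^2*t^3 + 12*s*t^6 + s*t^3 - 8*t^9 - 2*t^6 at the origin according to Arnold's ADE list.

E_{7}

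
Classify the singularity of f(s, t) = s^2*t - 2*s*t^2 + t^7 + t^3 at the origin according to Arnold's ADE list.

The Hessian of f at 0 is [[0, 0], [0, 0]] with rank 0, so corank 2. A Groebner basis of the Jacobian ideal J(f) in C{s,t} is {s^2/7 + t^6 - t^2/7, s^3 - t^3, s*t - t^2}; counting standard monomials gives mu = 8. Corank 2; j^3 = t*(s - t)^2 has shape L^2 M (L != M), so D-series; mu = 8 gives D_8.

D8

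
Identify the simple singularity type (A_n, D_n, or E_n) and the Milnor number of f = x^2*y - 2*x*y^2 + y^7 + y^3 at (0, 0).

Type D8, Milnor number mu = 8.

The Hessian of f at 0 is [[0, 0], [0, 0]] with rank 0, so corank 2. A Groebner basis of the Jacobian ideal J(f) in C{x,y} is {x^2/7 + y^6 - y^2/7, x^3 - y^3, x*y - y^2}; counting standard monomials gives mu = 8. Corank 2; j^3 = y*(x - y)^2 has shape L^2 M (L != M), so D-series; mu = 8 gives D_8.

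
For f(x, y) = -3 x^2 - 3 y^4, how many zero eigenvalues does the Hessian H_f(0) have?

Hessian at 0 has rank 1.

1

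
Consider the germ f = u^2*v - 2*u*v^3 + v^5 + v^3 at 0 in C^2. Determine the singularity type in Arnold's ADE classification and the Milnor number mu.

Type D4, Milnor number mu = 4.

The Hessian of f at 0 has rank 0. Corank 2; j^3 = v*(u^2 + v^2) splits into three distinct lines over C (the quadratic factor has nonzero discriminant), so D_4.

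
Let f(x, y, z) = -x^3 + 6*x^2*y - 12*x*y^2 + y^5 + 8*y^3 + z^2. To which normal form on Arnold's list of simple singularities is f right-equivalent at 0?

The Hessian of f at 0 has rank 1. Corank 2; j^3 = -(x - 2*y)^3 is a perfect cube, so E-series; the 5-jet and mu = 8 give E_8.

E_{8}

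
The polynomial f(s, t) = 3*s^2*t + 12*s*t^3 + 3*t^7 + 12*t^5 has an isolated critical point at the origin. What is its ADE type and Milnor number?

The Hessian of f at 0 is [[0, 0], [0, 0]] with rank 0, so corank 2. A Groebner basis of the Jacobian ideal J(f) in C{s,t} is {s^2*t^2 + 4*s^2/7 + 8*s*t^2/7, s^3 - 8*s^2/7 - 16*s*t^2/7, s*t/2 + t^3}; counting standard monomials gives mu = 8. Corank 2; j^3 = 3*s^2*t has shape L^2 M (L != M), so D-series; mu = 8 gives D_8.

Type D8, Milnor number mu = 8.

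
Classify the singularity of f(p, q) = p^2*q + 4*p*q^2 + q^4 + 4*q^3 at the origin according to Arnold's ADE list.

D_5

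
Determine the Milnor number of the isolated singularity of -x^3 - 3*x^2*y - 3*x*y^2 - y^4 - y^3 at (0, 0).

The Hessian of f at 0 has rank 0. Corank 2; j^3 = -(x + y)^3 is a perfect cube, so E-series; the 4-jet and mu = 6 give E_6.

6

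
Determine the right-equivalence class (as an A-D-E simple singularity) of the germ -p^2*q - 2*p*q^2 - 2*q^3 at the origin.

The Hessian of f at 0 is [[0, 0], [0, 0]] with rank 0, so corank 2. A Groebner basis of the Jacobian ideal J(f) in C{p,q} is {q^3, p^2 + 2*q^2, p*q + q^2}; counting standard monomials gives mu = 4. Corank 2; j^3 = -q*(p^2 + 2*p*q + 2*q^2) splits into three distinct lines over C (the quadratic factor has nonzero discriminant), so D_4.

D4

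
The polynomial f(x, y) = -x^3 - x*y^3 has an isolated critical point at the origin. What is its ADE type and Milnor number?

Type E_7, Milnor number mu = 7.

The Hessian of f at 0 has rank 0. Corank 2; j^3 = -x^3 is a perfect cube, so E-series; the 4-jet and mu = 7 give E_7.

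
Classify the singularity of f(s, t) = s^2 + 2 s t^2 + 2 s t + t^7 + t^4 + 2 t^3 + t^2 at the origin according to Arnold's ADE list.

A6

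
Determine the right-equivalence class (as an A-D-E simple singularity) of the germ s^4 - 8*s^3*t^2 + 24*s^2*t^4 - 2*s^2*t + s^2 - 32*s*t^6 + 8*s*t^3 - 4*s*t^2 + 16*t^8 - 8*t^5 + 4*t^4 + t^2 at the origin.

The Hessian of f at 0 has rank 2. Corank 0: nondegenerate Morse point, so A_1.

A1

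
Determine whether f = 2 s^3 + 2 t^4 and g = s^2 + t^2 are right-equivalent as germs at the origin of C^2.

No.

The Hessian of f at 0 has rank 0. Corank 2; j^3 = 2*s^3 is a perfect cube, so E-series; the 4-jet and mu = 6 give E_6. The Hessian of g at 0 has rank 2. Corank 0: nondegenerate Morse point, so A_1. f is E_6 but g is A_1, hence not right-equivalent.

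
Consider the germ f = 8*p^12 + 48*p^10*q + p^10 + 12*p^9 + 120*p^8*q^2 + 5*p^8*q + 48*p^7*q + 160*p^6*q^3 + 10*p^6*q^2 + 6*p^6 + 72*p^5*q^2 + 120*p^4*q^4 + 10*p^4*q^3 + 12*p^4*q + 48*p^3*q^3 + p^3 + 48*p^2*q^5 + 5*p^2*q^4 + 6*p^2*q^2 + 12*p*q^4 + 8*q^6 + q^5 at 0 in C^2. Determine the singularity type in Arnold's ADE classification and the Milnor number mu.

Type E_{8}, Milnor number mu = 8.

The Hessian of f at 0 has rank 0. Corank 2; j^3 = p^3 is a perfect cube, so E-series; the 5-jet and mu = 8 give E_8.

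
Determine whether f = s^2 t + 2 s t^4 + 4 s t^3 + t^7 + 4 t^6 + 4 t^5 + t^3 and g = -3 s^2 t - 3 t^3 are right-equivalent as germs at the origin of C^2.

Yes.

The Hessian of f at 0 is [[0, 0], [0, 0]] with rank 0, so corank 2. A Groebner basis of the Jacobian ideal J(f) in C{s,t} is {t^3, s^2 + 3*t^2, s*t}; counting standard monomials gives mu = 4. Corank 2; j^3 = t*(s^2 + t^2) splits into three distinct lines over C (the quadratic factor has nonzero discriminant), so D_4. The Hessian of g at 0 is [[0, 0], [0, 0]] with rank 0, so corank 2. A Groebner basis of the Jacobian ideal J(g) in C{s,t} is {t^3, s^2 + 3*t^2, s*t}; counting standard monomials gives mu = 4. Corank 2; j^3 = -3*t*(s^2 + t^2) splits into three distinct lines over C (the quadratic factor has nonzero discriminant), so D_4. Both have type D_4, hence right-equivalent.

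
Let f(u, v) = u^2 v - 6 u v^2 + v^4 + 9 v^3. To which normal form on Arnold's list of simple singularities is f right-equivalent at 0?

D5

The Hessian of f at 0 has rank 0. Corank 2; j^3 = v*(u - 3*v)^2 has shape L^2 M (L != M), so D-series; mu = 5 gives D_5.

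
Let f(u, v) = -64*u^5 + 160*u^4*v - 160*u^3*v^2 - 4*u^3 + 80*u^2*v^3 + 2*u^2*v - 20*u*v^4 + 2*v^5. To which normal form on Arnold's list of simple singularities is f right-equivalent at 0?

The Hessian of f at 0 is [[0, 0], [0, 0]] with rank 0, so corank 2. A Groebner basis of the Jacobian ideal J(f) in C{u,v} is {u*v/10 + v^4, u*v^2, u^2 - u*v/2}; counting standard monomials gives mu = 6. Corank 2; j^3 = -2*u^2*(2*u - v) has shape L^2 M (L != M), so D-series; mu = 6 gives D_6.

D_6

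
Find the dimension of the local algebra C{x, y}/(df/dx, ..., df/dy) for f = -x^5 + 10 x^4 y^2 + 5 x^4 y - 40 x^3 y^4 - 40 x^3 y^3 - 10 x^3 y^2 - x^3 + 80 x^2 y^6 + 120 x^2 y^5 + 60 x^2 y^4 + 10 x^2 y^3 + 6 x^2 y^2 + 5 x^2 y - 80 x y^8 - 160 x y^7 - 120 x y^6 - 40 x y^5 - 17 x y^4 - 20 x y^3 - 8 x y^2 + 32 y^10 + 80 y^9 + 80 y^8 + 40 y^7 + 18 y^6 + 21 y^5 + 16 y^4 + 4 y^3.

The Hessian of f at 0 has rank 0. Corank 2; j^3 = -(x - 2*y)^2*(x - y) has shape L^2 M (L != M), so D-series; mu = 6 gives D_6.

6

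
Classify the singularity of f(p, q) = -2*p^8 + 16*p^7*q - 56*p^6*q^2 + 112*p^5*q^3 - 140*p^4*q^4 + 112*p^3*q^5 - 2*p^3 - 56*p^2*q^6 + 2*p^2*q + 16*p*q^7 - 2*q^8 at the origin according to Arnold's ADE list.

D_9

The Hessian of f at 0 is [[0, 0], [0, 0]] with rank 0, so corank 2. A Groebner basis of the Jacobian ideal J(f) in C{p,q} is {-p*q/8 + q^7, p*q^2, p^2 - p*q}; counting standard monomials gives mu = 9. Corank 2; j^3 = -2*p^2*(p - q) has shape L^2 M (L != M), so D-series; mu = 9 gives D_9.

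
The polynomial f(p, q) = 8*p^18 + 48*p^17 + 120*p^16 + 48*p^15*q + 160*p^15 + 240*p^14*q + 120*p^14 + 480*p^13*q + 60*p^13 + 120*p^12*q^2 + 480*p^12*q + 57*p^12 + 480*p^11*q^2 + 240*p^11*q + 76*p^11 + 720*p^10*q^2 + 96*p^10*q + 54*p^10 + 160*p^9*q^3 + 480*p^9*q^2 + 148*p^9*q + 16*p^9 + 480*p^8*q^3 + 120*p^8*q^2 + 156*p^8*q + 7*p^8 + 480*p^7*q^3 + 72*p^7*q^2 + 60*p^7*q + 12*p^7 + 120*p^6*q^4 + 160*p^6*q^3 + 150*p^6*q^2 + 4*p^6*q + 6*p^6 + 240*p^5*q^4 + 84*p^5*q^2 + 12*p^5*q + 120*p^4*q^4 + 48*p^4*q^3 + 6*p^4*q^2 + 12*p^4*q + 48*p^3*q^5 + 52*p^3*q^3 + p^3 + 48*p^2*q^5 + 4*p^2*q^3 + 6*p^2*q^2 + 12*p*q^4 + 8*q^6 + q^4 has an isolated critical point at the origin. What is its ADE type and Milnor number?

Type E6, Milnor number mu = 6.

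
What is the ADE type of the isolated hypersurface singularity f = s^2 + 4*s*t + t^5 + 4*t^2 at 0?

The Hessian of f at 0 is [[2, 4], [4, 8]] with rank 1, so corank 1. A Groebner basis of the Jacobian ideal J(f) in C{s,t} is {t^4, s + 2*t}; counting standard monomials gives mu = 4. Corank 1: A-series; mu = 4 gives A_4.

A_4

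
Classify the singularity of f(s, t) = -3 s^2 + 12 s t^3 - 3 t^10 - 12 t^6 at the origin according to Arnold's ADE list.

The Hessian of f at 0 has rank 1. Corank 1: A-series; mu = 9 gives A_9.

A9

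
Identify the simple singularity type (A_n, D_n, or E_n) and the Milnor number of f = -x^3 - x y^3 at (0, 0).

The Hessian of f at 0 is [[0, 0], [0, 0]] with rank 0, so corank 2. A Groebner basis of the Jacobian ideal J(f) in C{x,y} is {x^3, x*y^2, 3*x^2 + y^3}; counting standard monomials gives mu = 7. Corank 2; j^3 = -x^3 is a perfect cube, so E-series; the 4-jet and mu = 7 give E_7.

Type E_{7}, Milnor number mu = 7.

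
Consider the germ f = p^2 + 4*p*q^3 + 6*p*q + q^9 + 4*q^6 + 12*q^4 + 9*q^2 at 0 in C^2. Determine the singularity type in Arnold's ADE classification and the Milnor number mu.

Type A_8, Milnor number mu = 8.

The Hessian of f at 0 has rank 1. Corank 1: A-series; mu = 8 gives A_8.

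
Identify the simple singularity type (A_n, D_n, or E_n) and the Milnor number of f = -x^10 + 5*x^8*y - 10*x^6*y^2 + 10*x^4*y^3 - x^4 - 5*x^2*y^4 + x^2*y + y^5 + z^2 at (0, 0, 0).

The Hessian of f at 0 has rank 1. Corank 2; j^3 = x^2*y has shape L^2 M (L != M), so D-series; mu = 6 gives D_6.

Type D6, Milnor number mu = 6.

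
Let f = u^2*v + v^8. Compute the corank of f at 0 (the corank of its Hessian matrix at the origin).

Hessian at 0 has rank 0.

2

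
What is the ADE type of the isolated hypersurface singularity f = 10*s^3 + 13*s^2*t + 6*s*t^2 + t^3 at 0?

D_{4}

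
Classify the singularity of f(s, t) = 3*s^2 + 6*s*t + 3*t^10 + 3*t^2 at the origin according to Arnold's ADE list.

A_9

The Hessian of f at 0 has rank 1. Corank 1: A-series; mu = 9 gives A_9.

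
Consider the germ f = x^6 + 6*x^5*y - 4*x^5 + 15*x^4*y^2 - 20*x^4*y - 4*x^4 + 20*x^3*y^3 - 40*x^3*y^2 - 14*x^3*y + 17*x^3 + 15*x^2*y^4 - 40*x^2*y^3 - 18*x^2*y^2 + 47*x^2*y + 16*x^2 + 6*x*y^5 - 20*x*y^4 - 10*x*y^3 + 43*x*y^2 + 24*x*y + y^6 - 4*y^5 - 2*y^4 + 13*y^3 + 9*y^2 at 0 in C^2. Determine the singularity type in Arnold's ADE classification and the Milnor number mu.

Type A_{2}, Milnor number mu = 2.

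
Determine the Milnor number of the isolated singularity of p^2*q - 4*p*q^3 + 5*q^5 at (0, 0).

6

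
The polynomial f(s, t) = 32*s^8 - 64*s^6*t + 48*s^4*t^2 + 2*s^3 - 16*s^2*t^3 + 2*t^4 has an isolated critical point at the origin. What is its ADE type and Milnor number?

The Hessian of f at 0 has rank 0. Corank 2; j^3 = 2*s^3 is a perfect cube, so E-series; the 4-jet and mu = 6 give E_6.

Type E6, Milnor number mu = 6.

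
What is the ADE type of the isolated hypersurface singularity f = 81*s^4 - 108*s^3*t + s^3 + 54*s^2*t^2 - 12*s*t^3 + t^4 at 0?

E6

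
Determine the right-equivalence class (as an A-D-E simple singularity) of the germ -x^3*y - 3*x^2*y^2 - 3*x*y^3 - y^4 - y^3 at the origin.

The Hessian of f at 0 is [[0, 0], [0, 0]] with rank 0, so corank 2. A Groebner basis of the Jacobian ideal J(f) in C{x,y} is {x^3 - 3*x*y^2 + 3*y^2, x^2*y + 2*x*y^2, y^3}; counting standard monomials gives mu = 7. Corank 2; j^3 = -y^3 is a perfect cube, so E-series; the 4-jet and mu = 7 give E_7.

E_7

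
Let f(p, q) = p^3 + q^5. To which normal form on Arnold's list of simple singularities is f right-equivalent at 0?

The Hessian of f at 0 has rank 0. Corank 2; j^3 = p^3 is a perfect cube, so E-series; the 5-jet and mu = 8 give E_8.

E8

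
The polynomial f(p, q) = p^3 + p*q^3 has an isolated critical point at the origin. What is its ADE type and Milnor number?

Type E7, Milnor number mu = 7.

The Hessian of f at 0 has rank 0. Corank 2; j^3 = p^3 is a perfect cube, so E-series; the 4-jet and mu = 7 give E_7.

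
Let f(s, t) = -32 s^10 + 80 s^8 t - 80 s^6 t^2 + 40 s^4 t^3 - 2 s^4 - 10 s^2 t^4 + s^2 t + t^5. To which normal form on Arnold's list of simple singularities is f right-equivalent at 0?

D_{6}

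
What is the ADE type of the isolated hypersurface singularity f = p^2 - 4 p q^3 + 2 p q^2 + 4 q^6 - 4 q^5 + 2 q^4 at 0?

The Hessian of f at 0 has rank 1. Corank 1: A-series; mu = 3 gives A_3.

A_3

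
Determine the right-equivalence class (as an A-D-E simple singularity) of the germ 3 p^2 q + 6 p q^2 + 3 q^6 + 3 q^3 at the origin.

D_{7}

The Hessian of f at 0 has rank 0. Corank 2; j^3 = 3*q*(p + q)^2 has shape L^2 M (L != M), so D-series; mu = 7 gives D_7.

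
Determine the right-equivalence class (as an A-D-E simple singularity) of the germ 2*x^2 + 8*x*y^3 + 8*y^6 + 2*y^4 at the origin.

A_3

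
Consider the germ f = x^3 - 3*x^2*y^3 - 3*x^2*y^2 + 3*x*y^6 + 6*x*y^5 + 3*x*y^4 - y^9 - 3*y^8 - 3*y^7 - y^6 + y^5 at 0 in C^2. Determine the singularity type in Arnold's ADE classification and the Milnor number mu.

Type E_{8}, Milnor number mu = 8.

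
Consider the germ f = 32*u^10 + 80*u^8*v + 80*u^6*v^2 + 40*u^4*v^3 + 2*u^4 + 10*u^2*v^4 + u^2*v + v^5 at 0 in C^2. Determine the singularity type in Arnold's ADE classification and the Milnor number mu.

Type D6, Milnor number mu = 6.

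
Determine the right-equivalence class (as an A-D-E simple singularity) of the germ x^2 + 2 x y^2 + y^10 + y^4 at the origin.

A9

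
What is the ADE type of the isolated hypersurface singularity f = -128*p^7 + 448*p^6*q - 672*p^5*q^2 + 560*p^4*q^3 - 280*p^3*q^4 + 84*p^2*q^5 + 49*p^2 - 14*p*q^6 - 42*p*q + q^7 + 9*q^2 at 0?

A_{6}

The Hessian of f at 0 is [[98, -42], [-42, 18]] with rank 1, so corank 1. A Groebner basis of the Jacobian ideal J(f) in C{p,q} is {q^6, p - 3*q/7}; counting standard monomials gives mu = 6. Corank 1: A-series; mu = 6 gives A_6.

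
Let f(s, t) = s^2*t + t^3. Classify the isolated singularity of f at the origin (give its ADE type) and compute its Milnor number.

Type D_4, Milnor number mu = 4.

The Hessian of f at 0 has rank 0. Corank 2; j^3 = t*(s^2 + t^2) splits into three distinct lines over C (the quadratic factor has nonzero discriminant), so D_4.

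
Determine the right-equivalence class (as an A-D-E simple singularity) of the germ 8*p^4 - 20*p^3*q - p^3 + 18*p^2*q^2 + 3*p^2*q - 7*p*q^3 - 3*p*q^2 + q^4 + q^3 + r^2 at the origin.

The Hessian of f at 0 is [[0, 0, 0], [0, 0, 0], [0, 0, 2]] with rank 1, so corank 2. A Groebner basis of the Jacobian ideal J(f) in C{p,q,r} is {3*p^2/4 - 3*p*q/2 + q^4 - q^3/4 + 3*q^2/4, p^3 - 9*p^2/4 + 9*p*q/2 - q^3/4 - 9*q^2/4, p^2*q - 7*p^2/4 + 7*p*q/2 - 5*q^3/12 - 7*q^2/4, -p^2 + p*q^2 + 2*p*q - 2*q^3/3 - q^2, r}; counting standard monomials gives mu = 7. Corank 2; j^3 = -(p - q)^3 is a perfect cube, so E-series; the 4-jet and mu = 7 give E_7.

E_7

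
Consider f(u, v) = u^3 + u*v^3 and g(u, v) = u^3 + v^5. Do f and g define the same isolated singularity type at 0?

The Hessian of f at 0 has rank 0. Corank 2; j^3 = u^3 is a perfect cube, so E-series; the 4-jet and mu = 7 give E_7. The Hessian of g at 0 has rank 0. Corank 2; j^3 = u^3 is a perfect cube, so E-series; the 5-jet and mu = 8 give E_8. f is E_7 but g is E_8, hence not right-equivalent.

No.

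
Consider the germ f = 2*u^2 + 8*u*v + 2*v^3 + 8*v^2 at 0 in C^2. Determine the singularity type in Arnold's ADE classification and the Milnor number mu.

The Hessian of f at 0 is [[4, 8], [8, 16]] with rank 1, so corank 1. A Groebner basis of the Jacobian ideal J(f) in C{u,v} is {v^2, u + 2*v}; counting standard monomials gives mu = 2. Corank 1: A-series; mu = 2 gives A_2.

Type A2, Milnor number mu = 2.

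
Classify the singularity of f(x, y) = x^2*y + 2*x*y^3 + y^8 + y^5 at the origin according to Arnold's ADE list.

The Hessian of f at 0 is [[0, 0], [0, 0]] with rank 0, so corank 2. A Groebner basis of the Jacobian ideal J(f) in C{x,y} is {x^4, x^3*y - x^2/8 - x*y^2/8, x^3 + x^2*y^2, x*y + y^3}; counting standard monomials gives mu = 9. Corank 2; j^3 = x^2*y has shape L^2 M (L != M), so D-series; mu = 9 gives D_9.

D9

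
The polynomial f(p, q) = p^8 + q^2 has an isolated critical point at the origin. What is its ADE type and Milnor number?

Type A_7, Milnor number mu = 7.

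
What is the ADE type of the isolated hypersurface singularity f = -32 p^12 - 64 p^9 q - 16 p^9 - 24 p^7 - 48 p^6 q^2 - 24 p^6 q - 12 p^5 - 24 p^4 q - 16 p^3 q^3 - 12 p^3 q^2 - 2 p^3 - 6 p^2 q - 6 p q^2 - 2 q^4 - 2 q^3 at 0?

The Hessian of f at 0 has rank 0. Corank 2; j^3 = -2*(p + q)^3 is a perfect cube, so E-series; the 4-jet and mu = 6 give E_6.

E6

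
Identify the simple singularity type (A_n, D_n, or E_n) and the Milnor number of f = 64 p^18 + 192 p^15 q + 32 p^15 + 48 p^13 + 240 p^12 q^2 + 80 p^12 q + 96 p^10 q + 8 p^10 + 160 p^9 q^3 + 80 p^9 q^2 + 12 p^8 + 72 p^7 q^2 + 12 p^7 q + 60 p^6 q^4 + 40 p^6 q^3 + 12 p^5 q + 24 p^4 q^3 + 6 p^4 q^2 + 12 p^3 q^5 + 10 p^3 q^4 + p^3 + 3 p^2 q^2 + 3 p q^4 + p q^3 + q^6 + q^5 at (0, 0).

Type E7, Milnor number mu = 7.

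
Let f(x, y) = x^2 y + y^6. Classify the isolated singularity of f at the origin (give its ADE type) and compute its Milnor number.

The Hessian of f at 0 has rank 0. Corank 2; j^3 = x^2*y has shape L^2 M (L != M), so D-series; mu = 7 gives D_7.

Type D_7, Milnor number mu = 7.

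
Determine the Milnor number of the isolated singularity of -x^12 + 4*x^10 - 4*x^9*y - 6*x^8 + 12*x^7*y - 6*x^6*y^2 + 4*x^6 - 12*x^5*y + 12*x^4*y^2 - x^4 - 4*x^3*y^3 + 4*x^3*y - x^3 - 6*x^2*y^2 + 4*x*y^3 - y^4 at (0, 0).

6

The Hessian of f at 0 has rank 0. Corank 2; j^3 = -x^3 is a perfect cube, so E-series; the 4-jet and mu = 6 give E_6.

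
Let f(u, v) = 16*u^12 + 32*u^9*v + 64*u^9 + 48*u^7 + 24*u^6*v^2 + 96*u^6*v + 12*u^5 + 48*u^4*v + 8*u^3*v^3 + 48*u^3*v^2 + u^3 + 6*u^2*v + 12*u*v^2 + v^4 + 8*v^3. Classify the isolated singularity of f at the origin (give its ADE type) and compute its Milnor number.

The Hessian of f at 0 has rank 0. Corank 2; j^3 = (u + 2*v)^3 is a perfect cube, so E-series; the 4-jet and mu = 6 give E_6.

Type E_{6}, Milnor number mu = 6.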